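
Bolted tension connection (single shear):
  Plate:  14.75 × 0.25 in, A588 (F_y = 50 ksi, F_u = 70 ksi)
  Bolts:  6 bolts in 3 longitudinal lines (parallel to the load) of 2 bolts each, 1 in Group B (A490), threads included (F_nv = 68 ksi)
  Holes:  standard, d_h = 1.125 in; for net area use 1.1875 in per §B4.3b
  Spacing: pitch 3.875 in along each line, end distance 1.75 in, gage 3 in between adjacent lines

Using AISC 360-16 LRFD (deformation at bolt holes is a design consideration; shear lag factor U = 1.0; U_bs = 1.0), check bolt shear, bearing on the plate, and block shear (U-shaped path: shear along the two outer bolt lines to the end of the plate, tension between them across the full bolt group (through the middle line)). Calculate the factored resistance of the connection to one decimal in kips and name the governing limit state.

Bolt shear: A_b = π(1)²/4 = 0.7854 in². φR_n = 0.75 × 68 × 0.7854 × 6 × 1 = 240.3 kips.
Bearing (0.25 in plate, F_u = 70 ksi): end bolts L_c = 1.75 − 1.125/2 = 1.1875, R_n = min(1.2×1.1875×0.25×70, 2.4×1×0.25×70) = 24.938 kips/bolt; interior L_c = 3.875 − 1.125 = 2.75, R_n = 42 kips/bolt. φR_n = 0.75 × (3×24.938 + 3×42) = 150.6 kips.
Block shear: shear path 2×[1.75+1×3.875] = 2×5.625 in, A_gv = 2.8125, A_nv = 2×(5.625 − 1.5×1.1875)×0.25 = 1.9219 in²; tension across gage: (6 − 2×1.1875)×0.25 = 0.90625 in². R_n = min(0.6×70×1.9219, 0.6×50×2.8125) + 1.0×70×0.90625 = min(80.72, 84.375) + 63.438 = 144.16 kips. φR_n = 0.75 × 144.16 = 108.1 kips.
Governing: min(240.3, 150.6, 108.1) = 108.1 kips → block shear.

108.1 kips (block shear governs)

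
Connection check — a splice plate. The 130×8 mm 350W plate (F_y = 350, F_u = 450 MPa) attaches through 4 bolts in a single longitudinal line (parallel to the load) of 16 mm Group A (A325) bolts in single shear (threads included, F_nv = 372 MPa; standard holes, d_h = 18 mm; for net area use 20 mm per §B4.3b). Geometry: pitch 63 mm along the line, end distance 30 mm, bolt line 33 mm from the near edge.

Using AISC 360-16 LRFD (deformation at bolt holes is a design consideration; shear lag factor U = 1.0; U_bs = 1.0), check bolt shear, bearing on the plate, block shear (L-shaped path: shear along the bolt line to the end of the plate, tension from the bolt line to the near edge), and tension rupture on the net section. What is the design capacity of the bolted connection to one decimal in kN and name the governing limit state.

224.4 kN (bolt shear governs)

Bolt shear: A_b = π(16)²/4 = 201.06 mm². φR_n = 0.75 × 372 × 201.06 × 4 × 1 = 224.4 kN.
Bearing (8 mm plate, F_u = 450 MPa): end bolts L_c = 30 − 18/2 = 21, R_n = min(1.2×21×8×450, 2.4×16×8×450) = 90.72 kN/bolt; interior L_c = 63 − 18 = 45, R_n = 138.24 kN/bolt. φR_n = 0.75 × (1×90.72 + 3×138.24) = 379.1 kN.
Block shear: shear path 1×[30+3×63] = 1×219 mm, A_gv = 1752, A_nv = 1×(219 − 3.5×20)×8 = 1192 mm²; tension to near edge: (33 − 0.5×20)×8 = 184 mm². R_n = min(0.6×450×1192, 0.6×350×1752) + 1.0×450×184 = min(321.84, 367.92) + 82.8 = 404.64 kN. φR_n = 0.75 × 404.64 = 303.5 kN.
Tension rupture (net): A_n = (130 − 1×20)×8 = 880 mm² (U = 1.0, A_e = A_n). φR_n = 0.75 × 450 × 880 = 297.0 kN.
Governing: min(224.4, 379.1, 303.5, 297.0) = 224.4 kN → bolt shear.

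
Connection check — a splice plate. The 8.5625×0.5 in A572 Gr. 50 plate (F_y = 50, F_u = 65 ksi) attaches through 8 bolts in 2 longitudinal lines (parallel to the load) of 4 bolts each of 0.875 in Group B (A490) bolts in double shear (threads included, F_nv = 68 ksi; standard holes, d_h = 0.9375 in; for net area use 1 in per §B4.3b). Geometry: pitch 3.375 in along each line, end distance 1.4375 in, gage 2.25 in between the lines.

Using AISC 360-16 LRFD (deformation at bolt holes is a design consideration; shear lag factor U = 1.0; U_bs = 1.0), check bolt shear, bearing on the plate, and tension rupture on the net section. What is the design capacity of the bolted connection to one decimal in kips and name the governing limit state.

160.0 kips (net-section rupture governs)

Bolt shear: A_b = π(0.875)²/4 = 0.60132 in². φR_n = 0.75 × 68 × 0.60132 × 8 × 2 = 490.7 kips.
Bearing (0.5 in plate, F_u = 65 ksi): end bolts L_c = 1.4375 − 0.9375/2 = 0.96875, R_n = min(1.2×0.96875×0.5×65, 2.4×0.875×0.5×65) = 37.781 kips/bolt; interior L_c = 3.375 − 0.9375 = 2.4375, R_n = 68.25 kips/bolt. φR_n = 0.75 × (2×37.781 + 6×68.25) = 363.8 kips.
Tension rupture (net): A_n = (8.5625 − 2×1)×0.5 = 3.2813 in² (U = 1.0, A_e = A_n). φR_n = 0.75 × 65 × 3.2813 = 160.0 kips.
Governing: min(490.7, 363.8, 160.0) = 160.0 kips → net-section rupture.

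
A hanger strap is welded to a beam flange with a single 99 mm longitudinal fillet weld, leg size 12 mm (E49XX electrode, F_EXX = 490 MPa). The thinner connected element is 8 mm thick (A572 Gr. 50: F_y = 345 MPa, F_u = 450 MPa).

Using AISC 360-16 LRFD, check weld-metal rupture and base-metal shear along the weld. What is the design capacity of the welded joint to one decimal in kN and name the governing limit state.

160.4 kN (base-metal shear governs)

Weld metal: throat = 0.707×12 = 8.484 mm, L = 99 mm. φR_n = 0.75 × 0.6 × 490 × 8.484 × 99 = 185.2 kN.
Base metal shear (8 mm plate): yield φR_n = 1.0×0.6×345×8×99 = 163.9 kN; rupture φR_n = 0.75×0.6×450×8×99 = 160.4 kN; take 160.4 kN (rupture).
Governing: min(185.2, 160.4) = 160.4 kN → base-metal shear.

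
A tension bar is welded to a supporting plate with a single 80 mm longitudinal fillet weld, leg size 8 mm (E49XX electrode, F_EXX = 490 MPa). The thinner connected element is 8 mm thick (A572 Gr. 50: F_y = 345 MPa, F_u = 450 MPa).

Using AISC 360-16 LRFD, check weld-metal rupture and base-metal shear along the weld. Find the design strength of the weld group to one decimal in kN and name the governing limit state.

99.8 kN (weld metal governs)

Weld metal: throat = 0.707×8 = 5.656 mm, L = 80 mm. φR_n = 0.75 × 0.6 × 490 × 5.656 × 80 = 99.8 kN.
Base metal shear (8 mm plate): yield φR_n = 1.0×0.6×345×8×80 = 132.5 kN; rupture φR_n = 0.75×0.6×450×8×80 = 129.6 kN; take 129.6 kN (rupture).
Governing: min(99.8, 129.6) = 99.8 kN → weld metal.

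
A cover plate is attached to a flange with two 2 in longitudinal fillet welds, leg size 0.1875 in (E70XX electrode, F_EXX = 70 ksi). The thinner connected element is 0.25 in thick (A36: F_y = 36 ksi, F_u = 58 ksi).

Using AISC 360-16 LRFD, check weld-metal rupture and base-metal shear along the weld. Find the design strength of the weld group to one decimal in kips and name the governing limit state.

16.7 kips (weld metal governs)

Weld metal: throat = 0.707×0.1875 = 0.13256 in, L = 2×2 = 4 in. φR_n = 0.75 × 0.6 × 70 × 0.13256 × 4 = 16.7 kips.
Base metal shear (0.25 in plate): yield φR_n = 1.0×0.6×36×0.25×4 = 21.6 kips; rupture φR_n = 0.75×0.6×58×0.25×4 = 26.1 kips; take 21.6 kips (yield).
Governing: min(16.7, 21.6) = 16.7 kips → weld metal.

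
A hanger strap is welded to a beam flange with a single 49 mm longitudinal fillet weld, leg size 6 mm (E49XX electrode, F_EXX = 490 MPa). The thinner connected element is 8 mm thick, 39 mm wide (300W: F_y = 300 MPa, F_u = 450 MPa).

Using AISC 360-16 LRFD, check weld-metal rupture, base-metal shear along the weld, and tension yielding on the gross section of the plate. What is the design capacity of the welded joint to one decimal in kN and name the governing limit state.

Weld metal: throat = 0.707×6 = 4.242 mm, L = 49 mm. φR_n = 0.75 × 0.6 × 490 × 4.242 × 49 = 45.8 kN.
Base metal shear (8 mm plate): yield φR_n = 1.0×0.6×300×8×49 = 70.6 kN; rupture φR_n = 0.75×0.6×450×8×49 = 79.4 kN; take 70.6 kN (yield).
Tension yield (gross): A_g = 39×8 = 312 mm². φR_n = 0.90 × 300 × 312 = 84.2 kN.
Governing: min(45.8, 70.6, 84.2) = 45.8 kN → weld metal.

45.8 kN (weld metal governs)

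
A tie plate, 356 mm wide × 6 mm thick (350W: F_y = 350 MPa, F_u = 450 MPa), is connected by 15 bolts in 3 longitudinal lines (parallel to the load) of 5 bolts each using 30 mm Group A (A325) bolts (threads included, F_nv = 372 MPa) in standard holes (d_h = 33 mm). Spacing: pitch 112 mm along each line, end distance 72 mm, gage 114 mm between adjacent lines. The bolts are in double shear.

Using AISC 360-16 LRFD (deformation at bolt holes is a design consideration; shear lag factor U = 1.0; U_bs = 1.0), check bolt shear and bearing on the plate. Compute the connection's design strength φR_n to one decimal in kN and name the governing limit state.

Bolt shear: A_b = π(30)²/4 = 706.86 mm². φR_n = 0.75 × 372 × 706.86 × 15 × 2 = 5916.4 kN.
Bearing (6 mm plate, F_u = 450 MPa): end bolts L_c = 72 − 33/2 = 55.5, R_n = min(1.2×55.5×6×450, 2.4×30×6×450) = 179.82 kN/bolt; interior L_c = 112 − 33 = 79, R_n = 194.4 kN/bolt. φR_n = 0.75 × (3×179.82 + 12×194.4) = 2154.2 kN.
Governing: min(5916.4, 2154.2) = 2154.2 kN → bearing.

2154.2 kN (bearing governs)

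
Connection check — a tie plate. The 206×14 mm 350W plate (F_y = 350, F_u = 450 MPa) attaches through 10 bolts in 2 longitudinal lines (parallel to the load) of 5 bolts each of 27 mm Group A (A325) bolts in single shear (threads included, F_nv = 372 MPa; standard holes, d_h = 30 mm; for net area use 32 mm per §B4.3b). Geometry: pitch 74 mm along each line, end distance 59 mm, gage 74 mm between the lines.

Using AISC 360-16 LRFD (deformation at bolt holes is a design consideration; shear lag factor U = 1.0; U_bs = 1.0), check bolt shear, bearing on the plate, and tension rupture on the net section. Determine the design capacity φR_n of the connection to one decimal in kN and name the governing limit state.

671.0 kN (net-section rupture governs)

Bolt shear: A_b = π(27)²/4 = 572.56 mm². φR_n = 0.75 × 372 × 572.56 × 10 × 1 = 1597.4 kN.
Bearing (14 mm plate, F_u = 450 MPa): end bolts L_c = 59 − 30/2 = 44, R_n = min(1.2×44×14×450, 2.4×27×14×450) = 332.64 kN/bolt; interior L_c = 74 − 30 = 44, R_n = 332.64 kN/bolt. φR_n = 0.75 × (2×332.64 + 8×332.64) = 2494.8 kN.
Tension rupture (net): A_n = (206 − 2×32)×14 = 1988 mm² (U = 1.0, A_e = A_n). φR_n = 0.75 × 450 × 1988 = 671.0 kN.
Governing: min(1597.4, 2494.8, 671.0) = 671.0 kN → net-section rupture.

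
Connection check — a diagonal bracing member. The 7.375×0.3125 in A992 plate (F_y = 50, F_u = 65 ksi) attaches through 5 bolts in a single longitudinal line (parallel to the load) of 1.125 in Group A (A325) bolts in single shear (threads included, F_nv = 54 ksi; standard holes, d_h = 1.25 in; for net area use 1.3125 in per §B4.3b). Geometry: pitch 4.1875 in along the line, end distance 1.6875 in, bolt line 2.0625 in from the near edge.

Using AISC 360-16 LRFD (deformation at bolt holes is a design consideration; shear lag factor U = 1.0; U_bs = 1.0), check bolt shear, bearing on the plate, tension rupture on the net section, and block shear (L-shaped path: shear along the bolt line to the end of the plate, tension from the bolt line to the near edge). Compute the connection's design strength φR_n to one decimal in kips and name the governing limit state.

Bolt shear: A_b = π(1.125)²/4 = 0.99402 in². φR_n = 0.75 × 54 × 0.99402 × 5 × 1 = 201.3 kips.
Bearing (0.3125 in plate, F_u = 65 ksi): end bolts L_c = 1.6875 − 1.25/2 = 1.0625, R_n = min(1.2×1.0625×0.3125×65, 2.4×1.125×0.3125×65) = 25.898 kips/bolt; interior L_c = 4.1875 − 1.25 = 2.9375, R_n = 54.844 kips/bolt. φR_n = 0.75 × (1×25.898 + 4×54.844) = 184.0 kips.
Tension rupture (net): A_n = (7.375 − 1×1.3125)×0.3125 = 1.8945 in² (U = 1.0, A_e = A_n). φR_n = 0.75 × 65 × 1.8945 = 92.4 kips.
Block shear: shear path 1×[1.6875+4×4.1875] = 1×18.4375 in, A_gv = 5.7617, A_nv = 1×(18.4375 − 4.5×1.3125)×0.3125 = 3.916 in²; tension to near edge: (2.0625 − 0.5×1.3125)×0.3125 = 0.43945 in². R_n = min(0.6×65×3.916, 0.6×50×5.7617) + 1.0×65×0.43945 = min(152.72, 172.85) + 28.564 = 181.28 kips. φR_n = 0.75 × 181.28 = 136.0 kips.
Governing: min(201.3, 184.0, 92.4, 136.0) = 92.4 kips → net-section rupture.

92.4 kips (net-section rupture governs)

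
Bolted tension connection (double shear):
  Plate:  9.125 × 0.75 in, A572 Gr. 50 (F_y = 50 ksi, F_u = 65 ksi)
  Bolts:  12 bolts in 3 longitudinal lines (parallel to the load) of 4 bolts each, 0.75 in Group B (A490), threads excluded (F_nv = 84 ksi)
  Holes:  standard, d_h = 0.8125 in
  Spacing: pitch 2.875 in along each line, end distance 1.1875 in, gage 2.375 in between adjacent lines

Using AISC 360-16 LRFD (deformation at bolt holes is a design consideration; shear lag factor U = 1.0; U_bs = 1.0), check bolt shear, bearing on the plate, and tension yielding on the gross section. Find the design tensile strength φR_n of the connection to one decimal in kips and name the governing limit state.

Bolt shear: A_b = π(0.75)²/4 = 0.44179 in². φR_n = 0.75 × 84 × 0.44179 × 12 × 2 = 668.0 kips.
Bearing (0.75 in plate, F_u = 65 ksi): end bolts L_c = 1.1875 − 0.8125/2 = 0.78125, R_n = min(1.2×0.78125×0.75×65, 2.4×0.75×0.75×65) = 45.703 kips/bolt; interior L_c = 2.875 − 0.8125 = 2.0625, R_n = 87.75 kips/bolt. φR_n = 0.75 × (3×45.703 + 9×87.75) = 695.1 kips.
Tension yield (gross): A_g = 9.125×0.75 = 6.8438 in². φR_n = 0.90 × 50 × 6.8438 = 308.0 kips.
Governing: min(668.0, 695.1, 308.0) = 308.0 kips → gross-section yield.

308.0 kips (gross-section yield governs)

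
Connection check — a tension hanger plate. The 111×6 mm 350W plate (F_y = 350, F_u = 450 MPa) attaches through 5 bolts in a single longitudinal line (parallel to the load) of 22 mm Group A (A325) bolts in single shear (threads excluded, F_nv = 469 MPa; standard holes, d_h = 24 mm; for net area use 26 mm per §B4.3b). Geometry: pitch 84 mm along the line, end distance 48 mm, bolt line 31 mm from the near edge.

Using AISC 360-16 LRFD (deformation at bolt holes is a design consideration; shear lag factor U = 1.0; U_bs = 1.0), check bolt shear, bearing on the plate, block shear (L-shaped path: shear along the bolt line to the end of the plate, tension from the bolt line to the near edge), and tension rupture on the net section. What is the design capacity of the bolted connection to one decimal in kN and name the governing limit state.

172.1 kN (net-section rupture governs)

Bolt shear: A_b = π(22)²/4 = 380.13 mm². φR_n = 0.75 × 469 × 380.13 × 5 × 1 = 668.6 kN.
Bearing (6 mm plate, F_u = 450 MPa): end bolts L_c = 48 − 24/2 = 36, R_n = min(1.2×36×6×450, 2.4×22×6×450) = 116.64 kN/bolt; interior L_c = 84 − 24 = 60, R_n = 142.56 kN/bolt. φR_n = 0.75 × (1×116.64 + 4×142.56) = 515.2 kN.
Block shear: shear path 1×[48+4×84] = 1×384 mm, A_gv = 2304, A_nv = 1×(384 − 4.5×26)×6 = 1602 mm²; tension to near edge: (31 − 0.5×26)×6 = 108 mm². R_n = min(0.6×450×1602, 0.6×350×2304) + 1.0×450×108 = min(432.54, 483.84) + 48.6 = 481.14 kN. φR_n = 0.75 × 481.14 = 360.9 kN.
Tension rupture (net): A_n = (111 − 1×26)×6 = 510 mm² (U = 1.0, A_e = A_n). φR_n = 0.75 × 450 × 510 = 172.1 kN.
Governing: min(668.6, 515.2, 360.9, 172.1) = 172.1 kN → net-section rupture.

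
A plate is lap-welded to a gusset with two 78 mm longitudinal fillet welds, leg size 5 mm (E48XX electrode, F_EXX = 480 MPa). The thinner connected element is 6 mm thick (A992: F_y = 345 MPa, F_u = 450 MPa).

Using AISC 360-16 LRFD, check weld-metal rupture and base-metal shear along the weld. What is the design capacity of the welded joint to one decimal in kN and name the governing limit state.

119.1 kN (weld metal governs)

Weld metal: throat = 0.707×5 = 3.535 mm, L = 2×78 = 156 mm. φR_n = 0.75 × 0.6 × 480 × 3.535 × 156 = 119.1 kN.
Base metal shear (6 mm plate): yield φR_n = 1.0×0.6×345×6×156 = 193.8 kN; rupture φR_n = 0.75×0.6×450×6×156 = 189.5 kN; take 189.5 kN (rupture).
Governing: min(119.1, 189.5) = 119.1 kN → weld metal.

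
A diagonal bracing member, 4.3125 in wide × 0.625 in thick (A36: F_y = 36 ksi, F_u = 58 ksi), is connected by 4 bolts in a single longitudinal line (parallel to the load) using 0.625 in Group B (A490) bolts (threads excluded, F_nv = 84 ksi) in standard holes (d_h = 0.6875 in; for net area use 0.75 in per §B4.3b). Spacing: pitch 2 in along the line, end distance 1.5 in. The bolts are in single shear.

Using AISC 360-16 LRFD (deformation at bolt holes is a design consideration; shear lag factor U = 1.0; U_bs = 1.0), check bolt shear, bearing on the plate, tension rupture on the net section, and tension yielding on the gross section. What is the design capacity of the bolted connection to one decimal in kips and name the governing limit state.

Bolt shear: A_b = π(0.625)²/4 = 0.3068 in². φR_n = 0.75 × 84 × 0.3068 × 4 × 1 = 77.3 kips.
Bearing (0.625 in plate, F_u = 58 ksi): end bolts L_c = 1.5 − 0.6875/2 = 1.15625, R_n = min(1.2×1.15625×0.625×58, 2.4×0.625×0.625×58) = 50.297 kips/bolt; interior L_c = 2 − 0.6875 = 1.3125, R_n = 54.375 kips/bolt. φR_n = 0.75 × (1×50.297 + 3×54.375) = 160.1 kips.
Tension rupture (net): A_n = (4.3125 − 1×0.75)×0.625 = 2.2266 in² (U = 1.0, A_e = A_n). φR_n = 0.75 × 58 × 2.2266 = 96.9 kips.
Tension yield (gross): A_g = 4.3125×0.625 = 2.6953 in². φR_n = 0.90 × 36 × 2.6953 = 87.3 kips.
Governing: min(77.3, 160.1, 96.9, 87.3) = 77.3 kips → bolt shear.

77.3 kips (bolt shear governs)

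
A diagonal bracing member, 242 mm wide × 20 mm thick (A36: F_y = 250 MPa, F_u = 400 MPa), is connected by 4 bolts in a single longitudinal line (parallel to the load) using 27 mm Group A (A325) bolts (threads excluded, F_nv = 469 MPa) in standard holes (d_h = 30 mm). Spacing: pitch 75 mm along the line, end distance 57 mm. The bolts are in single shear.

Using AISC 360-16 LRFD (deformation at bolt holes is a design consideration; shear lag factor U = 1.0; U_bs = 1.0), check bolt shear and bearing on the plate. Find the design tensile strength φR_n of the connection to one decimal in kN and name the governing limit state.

Bolt shear: A_b = π(27)²/4 = 572.56 mm². φR_n = 0.75 × 469 × 572.56 × 4 × 1 = 805.6 kN.
Bearing (20 mm plate, F_u = 400 MPa): end bolts L_c = 57 − 30/2 = 42, R_n = min(1.2×42×20×400, 2.4×27×20×400) = 403.2 kN/bolt; interior L_c = 75 − 30 = 45, R_n = 432 kN/bolt. φR_n = 0.75 × (1×403.2 + 3×432) = 1274.4 kN.
Governing: min(805.6, 1274.4) = 805.6 kN → bolt shear.

805.6 kN (bolt shear governs)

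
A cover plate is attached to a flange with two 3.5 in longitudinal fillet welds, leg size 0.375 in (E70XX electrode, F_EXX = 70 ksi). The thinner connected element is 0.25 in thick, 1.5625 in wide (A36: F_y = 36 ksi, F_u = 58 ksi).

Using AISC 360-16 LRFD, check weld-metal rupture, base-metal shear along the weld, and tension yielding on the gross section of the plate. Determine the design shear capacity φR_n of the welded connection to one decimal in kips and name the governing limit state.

Weld metal: throat = 0.707×0.375 = 0.26513 in, L = 2×3.5 = 7 in. φR_n = 0.75 × 0.6 × 70 × 0.26513 × 7 = 58.5 kips.
Base metal shear (0.25 in plate): yield φR_n = 1.0×0.6×36×0.25×7 = 37.8 kips; rupture φR_n = 0.75×0.6×58×0.25×7 = 45.7 kips; take 37.8 kips (yield).
Tension yield (gross): A_g = 1.5625×0.25 = 0.39063 in². φR_n = 0.90 × 36 × 0.39063 = 12.7 kips.
Governing: min(58.5, 37.8, 12.7) = 12.7 kips → gross-section yield.

12.7 kips (gross-section yield governs)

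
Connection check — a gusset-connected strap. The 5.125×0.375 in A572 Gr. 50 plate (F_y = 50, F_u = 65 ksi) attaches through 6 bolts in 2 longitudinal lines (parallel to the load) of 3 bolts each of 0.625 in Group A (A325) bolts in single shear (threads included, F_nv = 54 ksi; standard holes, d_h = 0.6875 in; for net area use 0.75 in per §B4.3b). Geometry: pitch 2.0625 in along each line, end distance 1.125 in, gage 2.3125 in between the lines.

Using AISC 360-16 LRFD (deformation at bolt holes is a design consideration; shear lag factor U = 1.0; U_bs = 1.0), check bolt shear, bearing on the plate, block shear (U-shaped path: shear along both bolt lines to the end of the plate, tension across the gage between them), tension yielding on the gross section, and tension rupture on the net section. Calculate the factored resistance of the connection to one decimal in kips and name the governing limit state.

Bolt shear: A_b = π(0.625)²/4 = 0.3068 in². φR_n = 0.75 × 54 × 0.3068 × 6 × 1 = 74.6 kips.
Bearing (0.375 in plate, F_u = 65 ksi): end bolts L_c = 1.125 − 0.6875/2 = 0.78125, R_n = min(1.2×0.78125×0.375×65, 2.4×0.625×0.375×65) = 22.852 kips/bolt; interior L_c = 2.0625 − 0.6875 = 1.375, R_n = 36.563 kips/bolt. φR_n = 0.75 × (2×22.852 + 4×36.563) = 144.0 kips.
Block shear: shear path 2×[1.125+2×2.0625] = 2×5.25 in, A_gv = 3.9375, A_nv = 2×(5.25 − 2.5×0.75)×0.375 = 2.5313 in²; tension across gage: (2.3125 − 1×0.75)×0.375 = 0.58594 in². R_n = min(0.6×65×2.5313, 0.6×50×3.9375) + 1.0×65×0.58594 = min(98.721, 118.13) + 38.086 = 136.81 kips. φR_n = 0.75 × 136.81 = 102.6 kips.
Tension yield (gross): A_g = 5.125×0.375 = 1.9219 in². φR_n = 0.90 × 50 × 1.9219 = 86.5 kips.
Tension rupture (net): A_n = (5.125 − 2×0.75)×0.375 = 1.3594 in² (U = 1.0, A_e = A_n). φR_n = 0.75 × 65 × 1.3594 = 66.3 kips.
Governing: min(74.6, 144.0, 102.6, 86.5, 66.3) = 66.3 kips → net-section rupture.

66.3 kips (net-section rupture governs)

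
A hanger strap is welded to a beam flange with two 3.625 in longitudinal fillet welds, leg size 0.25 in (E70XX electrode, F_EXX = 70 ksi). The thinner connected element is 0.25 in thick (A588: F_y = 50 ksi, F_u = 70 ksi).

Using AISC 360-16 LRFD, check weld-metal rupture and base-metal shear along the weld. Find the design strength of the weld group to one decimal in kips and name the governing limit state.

40.4 kips (weld metal governs)

Weld metal: throat = 0.707×0.25 = 0.17675 in, L = 2×3.625 = 7.25 in. φR_n = 0.75 × 0.6 × 70 × 0.17675 × 7.25 = 40.4 kips.
Base metal shear (0.25 in plate): yield φR_n = 1.0×0.6×50×0.25×7.25 = 54.4 kips; rupture φR_n = 0.75×0.6×70×0.25×7.25 = 57.1 kips; take 54.4 kips (yield).
Governing: min(40.4, 54.4) = 40.4 kips → weld metal.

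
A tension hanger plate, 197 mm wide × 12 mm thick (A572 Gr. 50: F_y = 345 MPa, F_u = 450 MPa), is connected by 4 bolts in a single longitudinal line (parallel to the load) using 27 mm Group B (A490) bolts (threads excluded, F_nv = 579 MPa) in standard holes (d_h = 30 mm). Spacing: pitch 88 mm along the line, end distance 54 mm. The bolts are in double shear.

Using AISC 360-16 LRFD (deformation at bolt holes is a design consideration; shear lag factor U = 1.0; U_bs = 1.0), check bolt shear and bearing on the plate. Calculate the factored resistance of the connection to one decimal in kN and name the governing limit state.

976.9 kN (bearing governs)

Bolt shear: A_b = π(27)²/4 = 572.56 mm². φR_n = 0.75 × 579 × 572.56 × 4 × 2 = 1989.1 kN.
Bearing (12 mm plate, F_u = 450 MPa): end bolts L_c = 54 − 30/2 = 39, R_n = min(1.2×39×12×450, 2.4×27×12×450) = 252.72 kN/bolt; interior L_c = 88 − 30 = 58, R_n = 349.92 kN/bolt. φR_n = 0.75 × (1×252.72 + 3×349.92) = 976.9 kN.
Governing: min(1989.1, 976.9) = 976.9 kN → bearing.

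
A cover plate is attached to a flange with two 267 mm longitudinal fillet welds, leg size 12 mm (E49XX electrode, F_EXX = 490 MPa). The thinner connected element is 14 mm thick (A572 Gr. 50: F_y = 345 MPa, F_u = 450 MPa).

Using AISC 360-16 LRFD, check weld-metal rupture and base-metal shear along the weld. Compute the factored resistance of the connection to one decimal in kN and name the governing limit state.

999.0 kN (weld metal governs)

Weld metal: throat = 0.707×12 = 8.484 mm, L = 2×267 = 534 mm. φR_n = 0.75 × 0.6 × 490 × 8.484 × 534 = 999.0 kN.
Base metal shear (14 mm plate): yield φR_n = 1.0×0.6×345×14×534 = 1547.5 kN; rupture φR_n = 0.75×0.6×450×14×534 = 1513.9 kN; take 1513.9 kN (rupture).
Governing: min(999.0, 1513.9) = 999.0 kN → weld metal.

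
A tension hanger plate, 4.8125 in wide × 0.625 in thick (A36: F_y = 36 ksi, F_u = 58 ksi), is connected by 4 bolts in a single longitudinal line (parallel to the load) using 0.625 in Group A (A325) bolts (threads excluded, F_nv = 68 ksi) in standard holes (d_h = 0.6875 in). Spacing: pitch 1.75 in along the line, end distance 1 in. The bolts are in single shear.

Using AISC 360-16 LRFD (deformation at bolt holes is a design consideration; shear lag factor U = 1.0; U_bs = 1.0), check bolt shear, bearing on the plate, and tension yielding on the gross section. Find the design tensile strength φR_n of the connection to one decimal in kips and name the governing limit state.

Bolt shear: A_b = π(0.625)²/4 = 0.3068 in². φR_n = 0.75 × 68 × 0.3068 × 4 × 1 = 62.6 kips.
Bearing (0.625 in plate, F_u = 58 ksi): end bolts L_c = 1 − 0.6875/2 = 0.65625, R_n = min(1.2×0.65625×0.625×58, 2.4×0.625×0.625×58) = 28.547 kips/bolt; interior L_c = 1.75 − 0.6875 = 1.0625, R_n = 46.219 kips/bolt. φR_n = 0.75 × (1×28.547 + 3×46.219) = 125.4 kips.
Tension yield (gross): A_g = 4.8125×0.625 = 3.0078 in². φR_n = 0.90 × 36 × 3.0078 = 97.5 kips.
Governing: min(62.6, 125.4, 97.5) = 62.6 kips → bolt shear.

62.6 kips (bolt shear governs)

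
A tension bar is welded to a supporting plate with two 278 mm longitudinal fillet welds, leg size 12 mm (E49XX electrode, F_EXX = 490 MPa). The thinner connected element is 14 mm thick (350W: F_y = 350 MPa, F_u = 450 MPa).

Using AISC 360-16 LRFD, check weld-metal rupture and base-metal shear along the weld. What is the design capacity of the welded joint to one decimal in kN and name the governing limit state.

Weld metal: throat = 0.707×12 = 8.484 mm, L = 2×278 = 556 mm. φR_n = 0.75 × 0.6 × 490 × 8.484 × 556 = 1040.1 kN.
Base metal shear (14 mm plate): yield φR_n = 1.0×0.6×350×14×556 = 1634.6 kN; rupture φR_n = 0.75×0.6×450×14×556 = 1576.3 kN; take 1576.3 kN (rupture).
Governing: min(1040.1, 1576.3) = 1040.1 kN → weld metal.

1040.1 kN (weld metal governs)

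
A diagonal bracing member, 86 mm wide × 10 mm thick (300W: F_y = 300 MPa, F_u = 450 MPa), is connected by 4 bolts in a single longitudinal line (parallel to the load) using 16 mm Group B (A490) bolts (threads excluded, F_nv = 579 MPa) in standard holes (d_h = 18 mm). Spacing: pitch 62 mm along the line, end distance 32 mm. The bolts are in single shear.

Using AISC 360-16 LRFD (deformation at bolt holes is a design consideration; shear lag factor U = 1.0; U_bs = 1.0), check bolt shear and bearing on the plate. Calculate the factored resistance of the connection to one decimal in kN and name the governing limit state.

349.2 kN (bolt shear governs)

Bolt shear: A_b = π(16)²/4 = 201.06 mm². φR_n = 0.75 × 579 × 201.06 × 4 × 1 = 349.2 kN.
Bearing (10 mm plate, F_u = 450 MPa): end bolts L_c = 32 − 18/2 = 23, R_n = min(1.2×23×10×450, 2.4×16×10×450) = 124.2 kN/bolt; interior L_c = 62 − 18 = 44, R_n = 172.8 kN/bolt. φR_n = 0.75 × (1×124.2 + 3×172.8) = 482.0 kN.
Governing: min(349.2, 482.0) = 349.2 kN → bolt shear.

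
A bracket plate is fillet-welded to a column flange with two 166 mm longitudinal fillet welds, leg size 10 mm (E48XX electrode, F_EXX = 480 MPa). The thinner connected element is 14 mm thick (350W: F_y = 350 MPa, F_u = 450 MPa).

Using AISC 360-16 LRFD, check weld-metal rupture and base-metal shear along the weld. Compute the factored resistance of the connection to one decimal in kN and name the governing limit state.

Weld metal: throat = 0.707×10 = 7.07 mm, L = 2×166 = 332 mm. φR_n = 0.75 × 0.6 × 480 × 7.07 × 332 = 507.0 kN.
Base metal shear (14 mm plate): yield φR_n = 1.0×0.6×350×14×332 = 976.1 kN; rupture φR_n = 0.75×0.6×450×14×332 = 941.2 kN; take 941.2 kN (rupture).
Governing: min(507.0, 941.2) = 507.0 kN → weld metal.

507.0 kN (weld metal governs)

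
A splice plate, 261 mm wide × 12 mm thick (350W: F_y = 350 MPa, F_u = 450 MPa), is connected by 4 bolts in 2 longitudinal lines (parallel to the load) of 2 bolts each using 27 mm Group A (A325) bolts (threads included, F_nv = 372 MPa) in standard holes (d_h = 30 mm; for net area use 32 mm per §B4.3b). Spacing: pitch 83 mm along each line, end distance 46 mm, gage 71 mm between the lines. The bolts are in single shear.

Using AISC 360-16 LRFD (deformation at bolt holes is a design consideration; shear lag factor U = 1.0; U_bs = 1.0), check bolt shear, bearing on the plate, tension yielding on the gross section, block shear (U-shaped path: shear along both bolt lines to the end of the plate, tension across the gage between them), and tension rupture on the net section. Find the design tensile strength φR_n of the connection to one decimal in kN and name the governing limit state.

Bolt shear: A_b = π(27)²/4 = 572.56 mm². φR_n = 0.75 × 372 × 572.56 × 4 × 1 = 639.0 kN.
Bearing (12 mm plate, F_u = 450 MPa): end bolts L_c = 46 − 30/2 = 31, R_n = min(1.2×31×12×450, 2.4×27×12×450) = 200.88 kN/bolt; interior L_c = 83 − 30 = 53, R_n = 343.44 kN/bolt. φR_n = 0.75 × (2×200.88 + 2×343.44) = 816.5 kN.
Tension yield (gross): A_g = 261×12 = 3132 mm². φR_n = 0.90 × 350 × 3132 = 986.6 kN.
Block shear: shear path 2×[46+1×83] = 2×129 mm, A_gv = 3096, A_nv = 2×(129 − 1.5×32)×12 = 1944 mm²; tension across gage: (71 − 1×32)×12 = 468 mm². R_n = min(0.6×450×1944, 0.6×350×3096) + 1.0×450×468 = min(524.88, 650.16) + 210.6 = 735.48 kN. φR_n = 0.75 × 735.48 = 551.6 kN.
Tension rupture (net): A_n = (261 − 2×32)×12 = 2364 mm² (U = 1.0, A_e = A_n). φR_n = 0.75 × 450 × 2364 = 797.9 kN.
Governing: min(639.0, 816.5, 986.6, 551.6, 797.9) = 551.6 kN → block shear.

551.6 kN (block shear governs)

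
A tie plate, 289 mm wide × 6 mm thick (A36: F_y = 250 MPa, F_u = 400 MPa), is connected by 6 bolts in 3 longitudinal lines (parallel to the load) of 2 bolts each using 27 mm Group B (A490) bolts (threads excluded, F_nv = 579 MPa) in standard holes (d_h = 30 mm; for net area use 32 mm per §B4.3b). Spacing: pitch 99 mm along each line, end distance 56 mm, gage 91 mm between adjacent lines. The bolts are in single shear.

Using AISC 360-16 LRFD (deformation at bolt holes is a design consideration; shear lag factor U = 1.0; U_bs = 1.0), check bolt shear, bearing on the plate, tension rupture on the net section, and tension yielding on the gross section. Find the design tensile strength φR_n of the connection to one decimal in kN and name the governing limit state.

347.4 kN (net-section rupture governs)

Bolt shear: A_b = π(27)²/4 = 572.56 mm². φR_n = 0.75 × 579 × 572.56 × 6 × 1 = 1491.8 kN.
Bearing (6 mm plate, F_u = 400 MPa): end bolts L_c = 56 − 30/2 = 41, R_n = min(1.2×41×6×400, 2.4×27×6×400) = 118.08 kN/bolt; interior L_c = 99 − 30 = 69, R_n = 155.52 kN/bolt. φR_n = 0.75 × (3×118.08 + 3×155.52) = 615.6 kN.
Tension rupture (net): A_n = (289 − 3×32)×6 = 1158 mm² (U = 1.0, A_e = A_n). φR_n = 0.75 × 400 × 1158 = 347.4 kN.
Tension yield (gross): A_g = 289×6 = 1734 mm². φR_n = 0.90 × 250 × 1734 = 390.2 kN.
Governing: min(1491.8, 615.6, 347.4, 390.2) = 347.4 kN → net-section rupture.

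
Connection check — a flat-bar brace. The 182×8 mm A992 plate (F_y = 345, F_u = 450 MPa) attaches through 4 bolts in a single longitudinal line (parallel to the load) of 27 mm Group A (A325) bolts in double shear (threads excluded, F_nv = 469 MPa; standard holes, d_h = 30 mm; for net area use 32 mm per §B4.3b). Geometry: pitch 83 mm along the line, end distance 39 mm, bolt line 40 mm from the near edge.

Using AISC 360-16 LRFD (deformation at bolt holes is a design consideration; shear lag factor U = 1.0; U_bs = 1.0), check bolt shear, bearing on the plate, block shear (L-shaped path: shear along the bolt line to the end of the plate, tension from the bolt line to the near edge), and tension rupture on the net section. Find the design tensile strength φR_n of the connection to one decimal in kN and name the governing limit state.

349.9 kN (block shear governs)

Bolt shear: A_b = π(27)²/4 = 572.56 mm². φR_n = 0.75 × 469 × 572.56 × 4 × 2 = 1611.2 kN.
Bearing (8 mm plate, F_u = 450 MPa): end bolts L_c = 39 − 30/2 = 24, R_n = min(1.2×24×8×450, 2.4×27×8×450) = 103.68 kN/bolt; interior L_c = 83 − 30 = 53, R_n = 228.96 kN/bolt. φR_n = 0.75 × (1×103.68 + 3×228.96) = 592.9 kN.
Block shear: shear path 1×[39+3×83] = 1×288 mm, A_gv = 2304, A_nv = 1×(288 − 3.5×32)×8 = 1408 mm²; tension to near edge: (40 − 0.5×32)×8 = 192 mm². R_n = min(0.6×450×1408, 0.6×345×2304) + 1.0×450×192 = min(380.16, 476.93) + 86.4 = 466.56 kN. φR_n = 0.75 × 466.56 = 349.9 kN.
Tension rupture (net): A_n = (182 − 1×32)×8 = 1200 mm² (U = 1.0, A_e = A_n). φR_n = 0.75 × 450 × 1200 = 405.0 kN.
Governing: min(1611.2, 592.9, 349.9, 405.0) = 349.9 kN → block shear.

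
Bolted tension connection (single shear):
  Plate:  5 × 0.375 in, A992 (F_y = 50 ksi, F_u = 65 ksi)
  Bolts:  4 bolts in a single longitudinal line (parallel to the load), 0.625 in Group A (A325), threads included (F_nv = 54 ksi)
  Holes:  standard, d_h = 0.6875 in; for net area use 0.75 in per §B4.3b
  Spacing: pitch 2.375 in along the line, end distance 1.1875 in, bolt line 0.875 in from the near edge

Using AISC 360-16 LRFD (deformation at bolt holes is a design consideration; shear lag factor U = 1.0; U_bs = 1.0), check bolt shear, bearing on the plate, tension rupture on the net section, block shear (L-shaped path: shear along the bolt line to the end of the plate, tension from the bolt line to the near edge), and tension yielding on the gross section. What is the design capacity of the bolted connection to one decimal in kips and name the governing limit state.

Bolt shear: A_b = π(0.625)²/4 = 0.3068 in². φR_n = 0.75 × 54 × 0.3068 × 4 × 1 = 49.7 kips.
Bearing (0.375 in plate, F_u = 65 ksi): end bolts L_c = 1.1875 − 0.6875/2 = 0.84375, R_n = min(1.2×0.84375×0.375×65, 2.4×0.625×0.375×65) = 24.68 kips/bolt; interior L_c = 2.375 − 0.6875 = 1.6875, R_n = 36.563 kips/bolt. φR_n = 0.75 × (1×24.68 + 3×36.563) = 100.8 kips.
Tension rupture (net): A_n = (5 − 1×0.75)×0.375 = 1.5938 in² (U = 1.0, A_e = A_n). φR_n = 0.75 × 65 × 1.5938 = 77.7 kips.
Block shear: shear path 1×[1.1875+3×2.375] = 1×8.3125 in, A_gv = 3.1172, A_nv = 1×(8.3125 − 3.5×0.75)×0.375 = 2.1328 in²; tension to near edge: (0.875 − 0.5×0.75)×0.375 = 0.1875 in². R_n = min(0.6×65×2.1328, 0.6×50×3.1172) + 1.0×65×0.1875 = min(83.179, 93.516) + 12.188 = 95.367 kips. φR_n = 0.75 × 95.367 = 71.5 kips.
Tension yield (gross): A_g = 5×0.375 = 1.875 in². φR_n = 0.90 × 50 × 1.875 = 84.4 kips.
Governing: min(49.7, 100.8, 77.7, 71.5, 84.4) = 49.7 kips → bolt shear.

49.7 kips (bolt shear governs)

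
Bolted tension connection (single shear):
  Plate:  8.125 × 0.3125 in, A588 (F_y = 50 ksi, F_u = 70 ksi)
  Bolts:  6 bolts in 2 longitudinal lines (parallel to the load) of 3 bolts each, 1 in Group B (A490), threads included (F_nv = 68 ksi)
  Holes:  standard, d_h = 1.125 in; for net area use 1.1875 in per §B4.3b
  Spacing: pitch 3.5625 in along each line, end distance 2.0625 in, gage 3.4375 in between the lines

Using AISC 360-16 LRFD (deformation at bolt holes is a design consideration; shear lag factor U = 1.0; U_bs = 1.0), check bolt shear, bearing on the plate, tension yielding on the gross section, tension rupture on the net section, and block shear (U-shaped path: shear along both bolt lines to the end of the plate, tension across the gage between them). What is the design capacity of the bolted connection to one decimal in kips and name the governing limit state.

94.3 kips (net-section rupture governs)

Bolt shear: A_b = π(1)²/4 = 0.7854 in². φR_n = 0.75 × 68 × 0.7854 × 6 × 1 = 240.3 kips.
Bearing (0.3125 in plate, F_u = 70 ksi): end bolts L_c = 2.0625 − 1.125/2 = 1.5, R_n = min(1.2×1.5×0.3125×70, 2.4×1×0.3125×70) = 39.375 kips/bolt; interior L_c = 3.5625 − 1.125 = 2.4375, R_n = 52.5 kips/bolt. φR_n = 0.75 × (2×39.375 + 4×52.5) = 216.6 kips.
Tension yield (gross): A_g = 8.125×0.3125 = 2.5391 in². φR_n = 0.90 × 50 × 2.5391 = 114.3 kips.
Tension rupture (net): A_n = (8.125 − 2×1.1875)×0.3125 = 1.7969 in² (U = 1.0, A_e = A_n). φR_n = 0.75 × 70 × 1.7969 = 94.3 kips.
Block shear: shear path 2×[2.0625+2×3.5625] = 2×9.1875 in, A_gv = 5.7422, A_nv = 2×(9.1875 − 2.5×1.1875)×0.3125 = 3.8867 in²; tension across gage: (3.4375 − 1×1.1875)×0.3125 = 0.70313 in². R_n = min(0.6×70×3.8867, 0.6×50×5.7422) + 1.0×70×0.70313 = min(163.24, 172.27) + 49.219 = 212.46 kips. φR_n = 0.75 × 212.46 = 159.3 kips.
Governing: min(240.3, 216.6, 114.3, 94.3, 159.3) = 94.3 kips → net-section rupture.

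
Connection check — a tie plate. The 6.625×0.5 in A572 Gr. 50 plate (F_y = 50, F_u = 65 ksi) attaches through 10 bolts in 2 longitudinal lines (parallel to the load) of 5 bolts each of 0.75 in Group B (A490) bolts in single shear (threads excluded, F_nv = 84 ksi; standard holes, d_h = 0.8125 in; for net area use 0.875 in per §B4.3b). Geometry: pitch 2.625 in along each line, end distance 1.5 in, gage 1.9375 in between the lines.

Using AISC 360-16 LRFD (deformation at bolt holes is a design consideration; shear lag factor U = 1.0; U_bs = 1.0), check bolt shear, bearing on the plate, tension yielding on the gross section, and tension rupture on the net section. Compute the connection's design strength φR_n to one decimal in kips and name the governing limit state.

Bolt shear: A_b = π(0.75)²/4 = 0.44179 in². φR_n = 0.75 × 84 × 0.44179 × 10 × 1 = 278.3 kips.
Bearing (0.5 in plate, F_u = 65 ksi): end bolts L_c = 1.5 − 0.8125/2 = 1.09375, R_n = min(1.2×1.09375×0.5×65, 2.4×0.75×0.5×65) = 42.656 kips/bolt; interior L_c = 2.625 − 0.8125 = 1.8125, R_n = 58.5 kips/bolt. φR_n = 0.75 × (2×42.656 + 8×58.5) = 415.0 kips.
Tension yield (gross): A_g = 6.625×0.5 = 3.3125 in². φR_n = 0.90 × 50 × 3.3125 = 149.1 kips.
Tension rupture (net): A_n = (6.625 − 2×0.875)×0.5 = 2.4375 in² (U = 1.0, A_e = A_n). φR_n = 0.75 × 65 × 2.4375 = 118.8 kips.
Governing: min(278.3, 415.0, 149.1, 118.8) = 118.8 kips → net-section rupture.

118.8 kips (net-section rupture governs)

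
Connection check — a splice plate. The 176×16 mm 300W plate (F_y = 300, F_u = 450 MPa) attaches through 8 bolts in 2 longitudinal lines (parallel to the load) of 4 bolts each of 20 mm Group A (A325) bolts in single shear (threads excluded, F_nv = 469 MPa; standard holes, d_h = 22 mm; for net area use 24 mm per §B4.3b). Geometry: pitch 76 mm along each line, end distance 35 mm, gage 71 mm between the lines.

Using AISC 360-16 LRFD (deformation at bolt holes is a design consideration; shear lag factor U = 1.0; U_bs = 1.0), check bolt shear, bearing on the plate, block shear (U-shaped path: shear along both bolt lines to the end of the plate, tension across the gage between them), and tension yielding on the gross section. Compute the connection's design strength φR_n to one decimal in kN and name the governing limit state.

Bolt shear: A_b = π(20)²/4 = 314.16 mm². φR_n = 0.75 × 469 × 314.16 × 8 × 1 = 884.0 kN.
Bearing (16 mm plate, F_u = 450 MPa): end bolts L_c = 35 − 22/2 = 24, R_n = min(1.2×24×16×450, 2.4×20×16×450) = 207.36 kN/bolt; interior L_c = 76 − 22 = 54, R_n = 345.6 kN/bolt. φR_n = 0.75 × (2×207.36 + 6×345.6) = 1866.2 kN.
Block shear: shear path 2×[35+3×76] = 2×263 mm, A_gv = 8416, A_nv = 2×(263 − 3.5×24)×16 = 5728 mm²; tension across gage: (71 − 1×24)×16 = 752 mm². R_n = min(0.6×450×5728, 0.6×300×8416) + 1.0×450×752 = min(1546.6, 1514.9) + 338.4 = 1853.3 kN. φR_n = 0.75 × 1853.3 = 1390.0 kN.
Tension yield (gross): A_g = 176×16 = 2816 mm². φR_n = 0.90 × 300 × 2816 = 760.3 kN.
Governing: min(884.0, 1866.2, 1390.0, 760.3) = 760.3 kN → gross-section yield.

760.3 kN (gross-section yield governs)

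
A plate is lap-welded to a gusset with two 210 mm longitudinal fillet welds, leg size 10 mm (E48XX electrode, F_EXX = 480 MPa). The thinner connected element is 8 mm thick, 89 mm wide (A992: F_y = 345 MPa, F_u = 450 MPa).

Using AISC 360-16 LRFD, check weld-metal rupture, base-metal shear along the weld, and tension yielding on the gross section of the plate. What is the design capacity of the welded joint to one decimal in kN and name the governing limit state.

221.1 kN (gross-section yield governs)

Weld metal: throat = 0.707×10 = 7.07 mm, L = 2×210 = 420 mm. φR_n = 0.75 × 0.6 × 480 × 7.07 × 420 = 641.4 kN.
Base metal shear (8 mm plate): yield φR_n = 1.0×0.6×345×8×420 = 695.5 kN; rupture φR_n = 0.75×0.6×450×8×420 = 680.4 kN; take 680.4 kN (rupture).
Tension yield (gross): A_g = 89×8 = 712 mm². φR_n = 0.90 × 345 × 712 = 221.1 kN.
Governing: min(641.4, 680.4, 221.1) = 221.1 kN → gross-section yield.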